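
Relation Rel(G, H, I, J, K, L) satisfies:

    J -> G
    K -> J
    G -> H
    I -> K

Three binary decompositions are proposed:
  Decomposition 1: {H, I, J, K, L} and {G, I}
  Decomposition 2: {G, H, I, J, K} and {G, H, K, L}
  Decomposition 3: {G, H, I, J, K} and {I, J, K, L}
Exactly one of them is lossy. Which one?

Decomposition 2

Decomposition 1: common = {I}, closure = {G, H, I, J, K} → lossless.
Decomposition 2: common = {G, H, K}, closure = {G, H, J, K} → lossy.
Decomposition 3: common = {I, J, K}, closure = {G, H, I, J, K} → lossless.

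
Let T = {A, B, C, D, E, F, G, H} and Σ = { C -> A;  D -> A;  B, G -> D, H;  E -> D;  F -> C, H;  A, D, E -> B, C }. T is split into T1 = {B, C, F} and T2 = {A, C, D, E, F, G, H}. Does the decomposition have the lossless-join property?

No

Common attributes: T1 ∩ T2 = {C, F}.
Closure of {C, F}: C → A applies, adding A; F → C, H applies, adding H. So (C, F)⁺ = {A, C, F, H}.
The closure contains neither all of T1 = {B, C, F} nor all of T2 = {A, C, D, E, F, G, H}, so the common attributes are not a superkey of either fragment. The join is lossy.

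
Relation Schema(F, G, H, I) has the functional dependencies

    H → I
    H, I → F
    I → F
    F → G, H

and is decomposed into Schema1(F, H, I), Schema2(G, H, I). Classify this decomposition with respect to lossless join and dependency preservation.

lossless and dependency-preserving

Lossless test: (H, I)⁺ = {F, G, H, I}, which contains all of one fragment — lossless.
Dependency preservation: F → G, H is not contained in any single fragment, but the restricted closure of its left-hand side across the fragments still reaches the right-hand side; the remaining FDs each lie inside some fragment. All dependencies are preserved.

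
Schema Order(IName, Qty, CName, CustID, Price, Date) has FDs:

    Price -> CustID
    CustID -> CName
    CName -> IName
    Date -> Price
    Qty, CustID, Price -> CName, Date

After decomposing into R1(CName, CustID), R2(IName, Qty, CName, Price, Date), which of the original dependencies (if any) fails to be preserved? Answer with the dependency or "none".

Price -> CustID

Check Price → CustID: no single fragment contains all of {CustID, Price}, and the restricted closure of {Price} across the fragments never reaches {CustID}.
CustID → CName is preserved.
CName → IName is preserved.
Date → Price is preserved.
Qty, CustID, Price → CName, Date is preserved.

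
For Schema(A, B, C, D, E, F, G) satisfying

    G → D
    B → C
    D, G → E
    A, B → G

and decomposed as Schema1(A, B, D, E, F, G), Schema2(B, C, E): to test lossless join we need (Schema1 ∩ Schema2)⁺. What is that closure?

B, C, E

Schema1 ∩ Schema2 = {B, E}.
B → C applies, adding C
Closure: {B, C, E}.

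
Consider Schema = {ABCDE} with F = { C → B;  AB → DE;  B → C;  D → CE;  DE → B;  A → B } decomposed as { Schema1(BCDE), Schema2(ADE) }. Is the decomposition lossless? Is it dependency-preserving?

lossless and dependency-preserving

Lossless test: (DE)⁺ = {BCDE}, which contains all of one fragment — lossless.
Dependency preservation: AB → DE; A → B are not contained in any single fragment, but the restricted closure of each left-hand side across the fragments still reaches the right-hand side; the remaining FDs each lie inside some fragment. All dependencies are preserved.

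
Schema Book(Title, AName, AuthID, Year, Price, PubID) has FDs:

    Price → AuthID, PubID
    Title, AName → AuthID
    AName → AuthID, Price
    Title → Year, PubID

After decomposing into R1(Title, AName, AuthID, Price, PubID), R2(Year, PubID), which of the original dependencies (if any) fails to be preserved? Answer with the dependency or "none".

Check Title → Year, PubID: no single fragment contains all of {Title, Year, PubID}, and the restricted closure of {Title} across the fragments never reaches {Year, PubID}.
Price → AuthID, PubID is preserved.
Title, AName → AuthID is preserved.
AName → AuthID, Price is preserved.

Title → Year, PubID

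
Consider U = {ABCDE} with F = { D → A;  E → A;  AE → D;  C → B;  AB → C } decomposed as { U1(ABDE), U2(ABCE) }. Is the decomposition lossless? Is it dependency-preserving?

lossless and dependency-preserving

Lossless test: (ABE)⁺ = {ABCDE}, which contains all of one fragment — lossless.
Dependency preservation: every FD's attributes lie within a single fragment, so each can be enforced locally — preserved.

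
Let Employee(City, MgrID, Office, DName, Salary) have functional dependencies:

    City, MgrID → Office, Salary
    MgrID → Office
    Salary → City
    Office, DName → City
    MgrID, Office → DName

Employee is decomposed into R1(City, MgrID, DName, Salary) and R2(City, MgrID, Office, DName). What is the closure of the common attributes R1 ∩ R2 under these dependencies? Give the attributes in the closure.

R1 ∩ R2 = {City, MgrID, DName}.
City, MgrID → Office, Salary applies, adding Office, Salary
Closure: {City, MgrID, Office, DName, Salary}.

City, MgrID, Office, DName, Salary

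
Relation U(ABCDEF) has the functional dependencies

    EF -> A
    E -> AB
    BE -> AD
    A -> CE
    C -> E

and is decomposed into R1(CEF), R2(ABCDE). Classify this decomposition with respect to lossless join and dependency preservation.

Lossless test: (CE)⁺ = {ABCDE}, which contains all of one fragment — lossless.
Dependency preservation: EF → A is not contained in any single fragment, but the restricted closure of its left-hand side across the fragments still reaches the right-hand side; the remaining FDs each lie inside some fragment. All dependencies are preserved.

lossless and dependency-preserving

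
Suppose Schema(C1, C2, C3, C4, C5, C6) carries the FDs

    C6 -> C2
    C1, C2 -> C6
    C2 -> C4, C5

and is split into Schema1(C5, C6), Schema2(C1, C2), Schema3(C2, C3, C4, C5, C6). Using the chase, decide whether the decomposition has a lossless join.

Chase test. Columns are C1, C2, C3, C4, C5, C6; row i has aⱼ where attribute j ∈ Schemai, else bᵢⱼ.
Initial tableau (one row per fragment):
  row 1: b11 b12 b13 b14 a5 a6
  row 2: a1 a2 b23 b24 b25 b26
  row 3: b31 a2 a3 a4 a5 a6
Rows 1 and 3 agree on C6; apply C6→C2 and equate their C2 entries.
Rows 1 and 2 agree on C2; apply C2→C4, C5 and equate their C4, C5 entries.
Rows 1 and 3 agree on C2; apply C2→C4, C5 and equate their C4, C5 entries.
No row becomes fully distinguished — the join is lossy.

No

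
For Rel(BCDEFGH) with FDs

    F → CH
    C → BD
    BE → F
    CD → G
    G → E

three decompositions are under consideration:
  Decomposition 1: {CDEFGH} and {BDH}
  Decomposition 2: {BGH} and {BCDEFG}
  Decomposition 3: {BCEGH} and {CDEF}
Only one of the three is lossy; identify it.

Decomposition 1: common = {DH}, closure = {DH} → lossy.
Decomposition 2: common = {BG}, closure = {BCDEFGH} → lossless.
Decomposition 3: common = {CE}, closure = {BCDEFGH} → lossless.

Decomposition 1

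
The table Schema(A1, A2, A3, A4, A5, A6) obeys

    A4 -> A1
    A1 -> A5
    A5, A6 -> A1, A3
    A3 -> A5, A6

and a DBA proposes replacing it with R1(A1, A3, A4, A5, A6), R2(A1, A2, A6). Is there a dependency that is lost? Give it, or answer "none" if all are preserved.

none

A4 → A1 lies within R1.
A1 → A5 lies within R1.
A5, A6 → A1, A3 lies within R1.
A3 → A5, A6 lies within R1.
Every dependency is enforceable on the fragments, so the decomposition is dependency-preserving.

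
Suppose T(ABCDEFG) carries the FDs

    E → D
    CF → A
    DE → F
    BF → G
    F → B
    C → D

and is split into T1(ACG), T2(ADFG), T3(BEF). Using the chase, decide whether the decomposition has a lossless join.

No

Chase test. Columns are ABCDEFG; row i has aⱼ where attribute j ∈ Ti, else bᵢⱼ.
Initial tableau (one row per fragment):
  row 1: a1 b12 a3 b14 b15 b16 a7
  row 2: a1 b22 b23 a4 b25 a6 a7
  row 3: b31 a2 b33 b34 a5 a6 b37
Rows 2 and 3 agree on F; apply F→B and equate their B entries.
Rows 2 and 3 agree on BF; apply BF→G and equate their G entries.
No row becomes fully distinguished — the join is lossy.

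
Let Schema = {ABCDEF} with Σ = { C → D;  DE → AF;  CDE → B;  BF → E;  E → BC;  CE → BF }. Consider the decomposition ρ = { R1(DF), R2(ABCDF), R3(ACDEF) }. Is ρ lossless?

No

Chase test. Columns are ABCDEF; row i has aⱼ where attribute j ∈ Ri, else bᵢⱼ.
Initial tableau (one row per fragment):
  row 1: b11 b12 b13 a4 b15 a6
  row 2: a1 a2 a3 a4 b25 a6
  row 3: a1 b32 a3 a4 a5 a6
No row becomes fully distinguished — the join is lossy.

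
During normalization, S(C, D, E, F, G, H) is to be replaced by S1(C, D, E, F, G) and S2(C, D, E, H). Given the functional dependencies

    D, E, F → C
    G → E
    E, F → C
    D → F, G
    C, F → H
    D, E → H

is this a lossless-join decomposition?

Yes

Common attributes: S1 ∩ S2 = {C, D, E}.
Closure of {C, D, E}: D → F, G applies, adding F, G; C, F → H applies, adding H. So (C, D, E)⁺ = {C, D, E, F, G, H}.
This closure contains every attribute of S1, so S1 ∩ S2 → S1. The join is lossless.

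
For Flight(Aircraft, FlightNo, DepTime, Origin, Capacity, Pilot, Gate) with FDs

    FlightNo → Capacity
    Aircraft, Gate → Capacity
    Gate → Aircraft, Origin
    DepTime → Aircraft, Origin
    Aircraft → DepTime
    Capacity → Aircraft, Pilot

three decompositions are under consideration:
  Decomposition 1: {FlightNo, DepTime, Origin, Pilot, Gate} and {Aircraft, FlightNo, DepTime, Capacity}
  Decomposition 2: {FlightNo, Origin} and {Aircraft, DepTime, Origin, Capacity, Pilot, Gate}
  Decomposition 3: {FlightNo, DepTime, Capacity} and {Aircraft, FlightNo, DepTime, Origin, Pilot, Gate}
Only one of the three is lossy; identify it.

Decomposition 2

Decomposition 1: common = {FlightNo, DepTime}, closure = {Aircraft, FlightNo, DepTime, Origin, Capacity, Pilot} → lossless.
Decomposition 2: common = {Origin}, closure = {Origin} → lossy.
Decomposition 3: common = {FlightNo, DepTime}, closure = {Aircraft, FlightNo, DepTime, Origin, Capacity, Pilot} → lossless.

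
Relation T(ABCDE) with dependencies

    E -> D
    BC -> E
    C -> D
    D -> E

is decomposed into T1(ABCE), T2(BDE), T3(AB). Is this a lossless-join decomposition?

Yes

Chase test. Columns are ABCDE; row i has aⱼ where attribute j ∈ Ti, else bᵢⱼ.
Initial tableau (one row per fragment):
  row 1: a1 a2 a3 b14 a5
  row 2: b21 a2 b23 a4 a5
  row 3: a1 a2 b33 b34 b35
Rows 1 and 2 agree on E; apply E→D and equate their D entries.
Row 1 is now all distinguished symbols — the join is lossless.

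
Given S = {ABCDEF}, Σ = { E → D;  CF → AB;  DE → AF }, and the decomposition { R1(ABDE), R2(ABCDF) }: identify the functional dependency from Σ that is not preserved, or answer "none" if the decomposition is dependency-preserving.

Check DE → AF: no single fragment contains all of {ADEF}, and the restricted closure of {DE} across the fragments never reaches {AF}.
E → D is preserved.
CF → AB is preserved.

DE → AF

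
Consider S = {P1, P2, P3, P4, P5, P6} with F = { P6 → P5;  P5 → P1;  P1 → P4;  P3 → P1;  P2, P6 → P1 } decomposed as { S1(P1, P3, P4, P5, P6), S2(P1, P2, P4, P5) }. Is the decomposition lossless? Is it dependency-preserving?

lossy but dependency-preserving

Lossless test: (P1, P4, P5)⁺ = {P1, P4, P5}, which is a superkey of neither fragment — lossy.
Dependency preservation: P2, P6 → P1 is not contained in any single fragment, but the restricted closure of its left-hand side across the fragments still reaches the right-hand side; the remaining FDs each lie inside some fragment. All dependencies are preserved.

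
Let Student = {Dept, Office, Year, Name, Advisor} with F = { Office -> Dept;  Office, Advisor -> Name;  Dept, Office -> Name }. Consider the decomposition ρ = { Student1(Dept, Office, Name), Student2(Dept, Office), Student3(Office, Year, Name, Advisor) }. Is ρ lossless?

Chase test. Columns are Dept, Office, Year, Name, Advisor; row i has aⱼ where attribute j ∈ Studenti, else bᵢⱼ.
Initial tableau (one row per fragment):
  row 1: a1 a2 b13 a4 b15
  row 2: a1 a2 b23 b24 b25
  row 3: b31 a2 a3 a4 a5
Rows 1 and 3 agree on Office; apply Office→Dept and equate their Dept entries.
Rows 1 and 2 agree on Dept, Office; apply Dept, Office→Name and equate their Name entries.
Row 3 is now all distinguished symbols — the join is lossless.

Yes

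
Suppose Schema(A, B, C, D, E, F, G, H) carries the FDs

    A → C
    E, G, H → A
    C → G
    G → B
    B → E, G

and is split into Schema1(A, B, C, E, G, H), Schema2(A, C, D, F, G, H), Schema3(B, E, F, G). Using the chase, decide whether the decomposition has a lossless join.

Chase test. Columns are A, B, C, D, E, F, G, H; row i has aⱼ where attribute j ∈ Schemai, else bᵢⱼ.
Initial tableau (one row per fragment):
  row 1: a1 a2 a3 b14 a5 b16 a7 a8
  row 2: a1 b22 a3 a4 b25 a6 a7 a8
  row 3: b31 a2 b33 b34 a5 a6 a7 b38
Rows 1 and 2 agree on G; apply G→B and equate their B entries.
Rows 1 and 2 agree on B; apply B→E, G and equate their E, G entries.
Row 2 is now all distinguished symbols — the join is lossless.

Yes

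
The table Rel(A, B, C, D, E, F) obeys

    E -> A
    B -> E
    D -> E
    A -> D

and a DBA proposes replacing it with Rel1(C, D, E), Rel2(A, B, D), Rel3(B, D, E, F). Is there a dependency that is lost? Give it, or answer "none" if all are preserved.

E → A: restricted closure across fragments reaches A.
B → E lies within Rel3.
D → E lies within Rel1.
A → D lies within Rel2.
Every dependency is enforceable on the fragments, so the decomposition is dependency-preserving.

none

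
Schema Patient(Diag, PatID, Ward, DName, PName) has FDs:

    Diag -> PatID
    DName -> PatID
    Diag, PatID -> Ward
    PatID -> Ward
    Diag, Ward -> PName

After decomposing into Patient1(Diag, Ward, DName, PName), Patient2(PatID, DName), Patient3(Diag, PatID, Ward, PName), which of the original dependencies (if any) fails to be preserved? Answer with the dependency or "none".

none

Diag → PatID lies within Patient3.
DName → PatID lies within Patient2.
Diag, PatID → Ward lies within Patient3.
PatID → Ward lies within Patient3.
Diag, Ward → PName lies within Patient1.
Every dependency is enforceable on the fragments, so the decomposition is dependency-preserving.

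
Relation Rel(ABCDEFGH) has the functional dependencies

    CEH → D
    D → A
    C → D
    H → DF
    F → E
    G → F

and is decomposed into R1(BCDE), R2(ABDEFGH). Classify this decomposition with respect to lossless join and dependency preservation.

lossy but dependency-preserving

Lossless test: (BDE)⁺ = {ABDE}, which is a superkey of neither fragment — lossy.
Dependency preservation: CEH → D is not contained in any single fragment, but the restricted closure of its left-hand side across the fragments still reaches the right-hand side; the remaining FDs each lie inside some fragment. All dependencies are preserved.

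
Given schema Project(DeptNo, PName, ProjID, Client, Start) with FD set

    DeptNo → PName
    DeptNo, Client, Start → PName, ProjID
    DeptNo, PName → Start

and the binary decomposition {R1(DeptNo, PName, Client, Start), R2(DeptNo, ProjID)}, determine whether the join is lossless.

No

Common attributes: R1 ∩ R2 = {DeptNo}.
Closure of {DeptNo}: DeptNo → PName applies, adding PName; DeptNo, PName → Start applies, adding Start. So (DeptNo)⁺ = {DeptNo, PName, Start}.
The closure contains neither all of R1 = {DeptNo, PName, Client, Start} nor all of R2 = {DeptNo, ProjID}, so the common attributes are not a superkey of either fragment. The join is lossy.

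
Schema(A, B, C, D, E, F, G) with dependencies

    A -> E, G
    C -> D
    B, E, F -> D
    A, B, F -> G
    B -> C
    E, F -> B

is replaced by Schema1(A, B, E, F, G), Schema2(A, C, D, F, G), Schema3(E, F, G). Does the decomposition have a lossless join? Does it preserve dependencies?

Lossless test (chase): Rows 1 and 2 agree on A; apply A→E, G and equate their E, G entries. Rows 1 and 2 agree on E, F; apply E, F→B and equate their B entries. Rows 1 and 3 agree on E, F; apply E, F→B and equate their B entries. Rows 1 and 2 agree on B, E, F; apply B, E, F→D and equate their D entries. Rows 1 and 3 agree on B, E, F; apply B, E, F→D and equate their D entries. Rows 1 and 2 agree on B; apply B→C and equate their C entries. Rows 1 and 3 agree on B; apply B→C and equate their C entries. Row 1 is now all distinguished symbols — the join is lossless.
Dependency preservation: the restricted closure of {B, E, F} across the fragments never reaches {D}, so B, E, F → D cannot be enforced without a join — not preserved.

lossless but not dependency-preserving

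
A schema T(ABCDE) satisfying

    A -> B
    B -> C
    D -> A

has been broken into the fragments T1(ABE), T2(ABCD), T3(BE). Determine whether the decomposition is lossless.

No

Chase test. Columns are ABCDE; row i has aⱼ where attribute j ∈ Ti, else bᵢⱼ.
Initial tableau (one row per fragment):
  row 1: a1 a2 b13 b14 a5
  row 2: a1 a2 a3 a4 b25
  row 3: b31 a2 b33 b34 a5
Rows 1 and 2 agree on B; apply B→C and equate their C entries.
Rows 1 and 3 agree on B; apply B→C and equate their C entries.
No row becomes fully distinguished — the join is lossy.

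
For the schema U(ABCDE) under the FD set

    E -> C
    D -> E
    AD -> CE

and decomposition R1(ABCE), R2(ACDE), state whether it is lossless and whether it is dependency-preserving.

lossy but dependency-preserving

Lossless test: (ACE)⁺ = {ACE}, which is a superkey of neither fragment — lossy.
Dependency preservation: every FD's attributes lie within a single fragment, so each can be enforced locally — preserved.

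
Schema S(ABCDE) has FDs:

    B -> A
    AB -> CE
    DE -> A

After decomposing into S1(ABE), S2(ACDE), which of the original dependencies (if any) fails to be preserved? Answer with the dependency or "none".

AB -> CE

Check AB → CE: no single fragment contains all of {ABCE}, and the restricted closure of {AB} across the fragments never reaches {CE}.
B → A is preserved.
DE → A is preserved.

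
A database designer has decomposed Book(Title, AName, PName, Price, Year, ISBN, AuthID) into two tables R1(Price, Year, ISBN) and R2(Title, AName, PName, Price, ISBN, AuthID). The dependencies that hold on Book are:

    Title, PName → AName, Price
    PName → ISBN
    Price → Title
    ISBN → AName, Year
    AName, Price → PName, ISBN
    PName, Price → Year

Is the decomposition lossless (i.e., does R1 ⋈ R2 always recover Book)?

Yes

Common attributes: R1 ∩ R2 = {Price, ISBN}.
Closure of {Price, ISBN}: Price → Title applies, adding Title; ISBN → AName, Year applies, adding AName, Year; AName, Price → PName, ISBN applies, adding PName. So (Price, ISBN)⁺ = {Title, AName, PName, Price, Year, ISBN}.
This closure contains every attribute of R1, so R1 ∩ R2 → R1. The join is lossless.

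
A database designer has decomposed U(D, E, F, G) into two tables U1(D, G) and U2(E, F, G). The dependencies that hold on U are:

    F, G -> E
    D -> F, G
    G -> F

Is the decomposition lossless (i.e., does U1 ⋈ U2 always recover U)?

Yes

Common attributes: U1 ∩ U2 = {G}.
Closure of {G}: G → F applies, adding F; F, G → E applies, adding E. So (G)⁺ = {E, F, G}.
This closure contains every attribute of U2, so U1 ∩ U2 → U2. The join is lossless.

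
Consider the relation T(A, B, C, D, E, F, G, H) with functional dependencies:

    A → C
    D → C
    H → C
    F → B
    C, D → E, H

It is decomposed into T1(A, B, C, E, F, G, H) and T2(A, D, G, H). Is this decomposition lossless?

Common attributes: T1 ∩ T2 = {A, G, H}.
Closure of {A, G, H}: A → C applies, adding C. So (A, G, H)⁺ = {A, C, G, H}.
The closure contains neither all of T1 = {A, B, C, E, F, G, H} nor all of T2 = {A, D, G, H}, so the common attributes are not a superkey of either fragment. The join is lossy.

No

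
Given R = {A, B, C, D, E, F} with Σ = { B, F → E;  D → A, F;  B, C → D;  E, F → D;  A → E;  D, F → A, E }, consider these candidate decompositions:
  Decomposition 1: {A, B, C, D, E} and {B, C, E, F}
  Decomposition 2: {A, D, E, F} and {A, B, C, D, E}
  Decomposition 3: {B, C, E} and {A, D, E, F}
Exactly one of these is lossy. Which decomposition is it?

Decomposition 1: common = {B, C, E}, closure = {A, B, C, D, E, F} → lossless.
Decomposition 2: common = {A, D, E}, closure = {A, D, E, F} → lossless.
Decomposition 3: common = {E}, closure = {E} → lossy.

Decomposition 3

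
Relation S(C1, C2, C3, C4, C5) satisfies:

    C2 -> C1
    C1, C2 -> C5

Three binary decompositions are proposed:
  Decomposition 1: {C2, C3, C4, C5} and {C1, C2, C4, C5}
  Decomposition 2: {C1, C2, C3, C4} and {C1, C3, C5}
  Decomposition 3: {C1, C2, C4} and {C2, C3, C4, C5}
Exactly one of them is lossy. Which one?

Decomposition 1: common = {C2, C4, C5}, closure = {C1, C2, C4, C5} → lossless.
Decomposition 2: common = {C1, C3}, closure = {C1, C3} → lossy.
Decomposition 3: common = {C2, C4}, closure = {C1, C2, C4, C5} → lossless.

Decomposition 2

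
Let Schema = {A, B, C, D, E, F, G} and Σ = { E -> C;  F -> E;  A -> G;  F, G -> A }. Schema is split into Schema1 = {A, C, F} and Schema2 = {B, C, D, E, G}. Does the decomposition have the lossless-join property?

No

Common attributes: Schema1 ∩ Schema2 = {C}.
No dependency enlarges {C}, so (C)⁺ = {C}.
The closure contains neither all of Schema1 = {A, C, F} nor all of Schema2 = {B, C, D, E, G}, so the common attributes are not a superkey of either fragment. The join is lossy.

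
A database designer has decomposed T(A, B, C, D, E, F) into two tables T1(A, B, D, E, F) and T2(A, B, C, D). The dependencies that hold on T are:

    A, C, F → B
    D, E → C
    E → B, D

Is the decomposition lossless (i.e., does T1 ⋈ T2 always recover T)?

Common attributes: T1 ∩ T2 = {A, B, D}.
No dependency enlarges {A, B, D}, so (A, B, D)⁺ = {A, B, D}.
The closure contains neither all of T1 = {A, B, D, E, F} nor all of T2 = {A, B, C, D}, so the common attributes are not a superkey of either fragment. The join is lossy.

No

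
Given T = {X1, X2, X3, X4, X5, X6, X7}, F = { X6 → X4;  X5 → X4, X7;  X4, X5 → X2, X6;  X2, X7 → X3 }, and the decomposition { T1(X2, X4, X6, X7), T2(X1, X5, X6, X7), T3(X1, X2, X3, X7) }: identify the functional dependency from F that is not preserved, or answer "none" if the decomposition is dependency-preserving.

X4, X5 → X2, X6

Check X4, X5 → X2, X6: no single fragment contains all of {X2, X4, X5, X6}, and the restricted closure of {X4, X5} across the fragments never reaches {X2, X6}.
X6 → X4 is preserved.
X5 → X4, X7 is preserved.
X2, X7 → X3 is preserved.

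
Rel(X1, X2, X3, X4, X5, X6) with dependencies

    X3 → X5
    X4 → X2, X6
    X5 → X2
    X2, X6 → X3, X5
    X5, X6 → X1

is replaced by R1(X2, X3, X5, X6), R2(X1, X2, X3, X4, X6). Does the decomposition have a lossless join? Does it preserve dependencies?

Lossless test: (X2, X3, X6)⁺ = {X1, X2, X3, X5, X6}, which contains all of one fragment — lossless.
Dependency preservation: X5, X6 → X1 is not contained in any single fragment, but the restricted closure of its left-hand side across the fragments still reaches the right-hand side; the remaining FDs each lie inside some fragment. All dependencies are preserved.

lossless and dependency-preserving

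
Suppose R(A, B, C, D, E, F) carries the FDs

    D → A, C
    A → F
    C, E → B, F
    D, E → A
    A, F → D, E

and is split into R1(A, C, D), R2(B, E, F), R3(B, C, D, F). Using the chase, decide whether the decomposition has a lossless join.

No

Chase test. Columns are A, B, C, D, E, F; row i has aⱼ where attribute j ∈ Ri, else bᵢⱼ.
Initial tableau (one row per fragment):
  row 1: a1 b12 a3 a4 b15 b16
  row 2: b21 a2 b23 b24 a5 a6
  row 3: b31 a2 a3 a4 b35 a6
Rows 1 and 3 agree on D; apply D→A, C and equate their A, C entries.
Rows 1 and 3 agree on A; apply A→F and equate their F entries.
Rows 1 and 3 agree on A, F; apply A, F→D, E and equate their D, E entries.
Rows 1 and 3 agree on C, E; apply C, E→B, F and equate their B, F entries.
No row becomes fully distinguished — the join is lossy.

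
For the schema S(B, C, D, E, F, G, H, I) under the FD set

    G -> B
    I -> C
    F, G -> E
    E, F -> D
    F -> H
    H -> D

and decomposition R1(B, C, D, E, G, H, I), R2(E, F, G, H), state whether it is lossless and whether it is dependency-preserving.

Lossless test: (E, G, H)⁺ = {B, D, E, G, H}, which is a superkey of neither fragment — lossy.
Dependency preservation: E, F → D is not contained in any single fragment, but the restricted closure of its left-hand side across the fragments still reaches the right-hand side; the remaining FDs each lie inside some fragment. All dependencies are preserved.

lossy but dependency-preserving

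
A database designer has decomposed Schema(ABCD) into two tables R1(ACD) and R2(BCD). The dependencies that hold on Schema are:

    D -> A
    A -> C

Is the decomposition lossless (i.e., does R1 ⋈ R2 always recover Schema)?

Yes

Common attributes: R1 ∩ R2 = {CD}.
Closure of {CD}: D → A applies, adding A. So (CD)⁺ = {ACD}.
This closure contains every attribute of R1, so R1 ∩ R2 → R1. The join is lossless.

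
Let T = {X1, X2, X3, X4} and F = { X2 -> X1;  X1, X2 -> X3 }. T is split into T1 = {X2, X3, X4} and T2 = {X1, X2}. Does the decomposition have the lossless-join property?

Common attributes: T1 ∩ T2 = {X2}.
Closure of {X2}: X2 → X1 applies, adding X1; X1, X2 → X3 applies, adding X3. So (X2)⁺ = {X1, X2, X3}.
This closure contains every attribute of T2, so T1 ∩ T2 → T2. The join is lossless.

Yes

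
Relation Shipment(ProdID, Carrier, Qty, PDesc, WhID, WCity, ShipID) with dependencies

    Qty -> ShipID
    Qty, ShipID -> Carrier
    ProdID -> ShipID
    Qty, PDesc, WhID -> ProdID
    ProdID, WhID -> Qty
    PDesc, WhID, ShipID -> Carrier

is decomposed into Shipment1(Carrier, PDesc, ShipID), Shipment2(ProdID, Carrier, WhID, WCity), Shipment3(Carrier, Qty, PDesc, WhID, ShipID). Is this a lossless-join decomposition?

Chase test. Columns are ProdID, Carrier, Qty, PDesc, WhID, WCity, ShipID; row i has aⱼ where attribute j ∈ Shipmenti, else bᵢⱼ.
Initial tableau (one row per fragment):
  row 1: b11 a2 b13 a4 b15 b16 a7
  row 2: a1 a2 b23 b24 a5 a6 b27
  row 3: b31 a2 a3 a4 a5 b36 a7
No row becomes fully distinguished — the join is lossy.

No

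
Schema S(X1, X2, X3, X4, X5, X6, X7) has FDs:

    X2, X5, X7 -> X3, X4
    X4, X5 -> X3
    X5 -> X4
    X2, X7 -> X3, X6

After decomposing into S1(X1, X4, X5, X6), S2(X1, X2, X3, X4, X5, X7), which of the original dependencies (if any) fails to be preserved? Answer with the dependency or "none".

Check X2, X7 → X3, X6: no single fragment contains all of {X2, X3, X6, X7}, and the restricted closure of {X2, X7} across the fragments never reaches {X3, X6}.
X2, X5, X7 → X3, X4 is preserved.
X4, X5 → X3 is preserved.
X5 → X4 is preserved.

X2, X7 -> X3, X6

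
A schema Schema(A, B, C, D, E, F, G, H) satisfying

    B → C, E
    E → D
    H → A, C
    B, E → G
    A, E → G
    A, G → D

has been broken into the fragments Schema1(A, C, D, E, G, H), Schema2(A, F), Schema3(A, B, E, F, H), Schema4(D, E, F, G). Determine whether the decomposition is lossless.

Chase test. Columns are A, B, C, D, E, F, G, H; row i has aⱼ where attribute j ∈ Schemai, else bᵢⱼ.
Initial tableau (one row per fragment):
  row 1: a1 b12 a3 a4 a5 b16 a7 a8
  row 2: a1 b22 b23 b24 b25 a6 b27 b28
  row 3: a1 a2 b33 b34 a5 a6 b37 a8
  row 4: b41 b42 b43 a4 a5 a6 a7 b48
Rows 1 and 3 agree on E; apply E→D and equate their D entries.
Rows 1 and 3 agree on H; apply H→A, C and equate their A, C entries.
Rows 1 and 3 agree on A, E; apply A, E→G and equate their G entries.
Row 3 is now all distinguished symbols — the join is lossless.

Yes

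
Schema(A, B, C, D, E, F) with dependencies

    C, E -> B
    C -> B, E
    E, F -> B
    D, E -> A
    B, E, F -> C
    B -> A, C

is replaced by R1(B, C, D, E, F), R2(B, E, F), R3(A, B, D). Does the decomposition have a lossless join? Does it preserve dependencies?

Lossless test (chase): Rows 1 and 2 agree on B, E, F; apply B, E, F→C and equate their C entries. Rows 1 and 2 agree on B; apply B→A, C and equate their A, C entries. Rows 1 and 3 agree on B; apply B→A, C and equate their A, C entries. Rows 1 and 3 agree on C; apply C→B, E and equate their B, E entries. Row 1 is now all distinguished symbols — the join is lossless.
Dependency preservation: the restricted closure of {D, E} across the fragments never reaches {A}, so D, E → A cannot be enforced without a join — not preserved.

lossless but not dependency-preserving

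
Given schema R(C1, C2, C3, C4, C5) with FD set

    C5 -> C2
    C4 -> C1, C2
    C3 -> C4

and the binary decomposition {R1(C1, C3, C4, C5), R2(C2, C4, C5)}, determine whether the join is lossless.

Common attributes: R1 ∩ R2 = {C4, C5}.
Closure of {C4, C5}: C5 → C2 applies, adding C2; C4 → C1, C2 applies, adding C1. So (C4, C5)⁺ = {C1, C2, C4, C5}.
This closure contains every attribute of R2, so R1 ∩ R2 → R2. The join is lossless.

Yes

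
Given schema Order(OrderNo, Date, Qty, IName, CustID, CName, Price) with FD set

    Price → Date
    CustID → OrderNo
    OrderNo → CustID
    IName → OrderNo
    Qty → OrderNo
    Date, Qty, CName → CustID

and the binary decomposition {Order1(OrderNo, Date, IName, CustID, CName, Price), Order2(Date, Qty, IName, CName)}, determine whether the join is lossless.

Common attributes: Order1 ∩ Order2 = {Date, IName, CName}.
Closure of {Date, IName, CName}: IName → OrderNo applies, adding OrderNo; OrderNo → CustID applies, adding CustID. So (Date, IName, CName)⁺ = {OrderNo, Date, IName, CustID, CName}.
The closure contains neither all of Order1 = {OrderNo, Date, IName, CustID, CName, Price} nor all of Order2 = {Date, Qty, IName, CName}, so the common attributes are not a superkey of either fragment. The join is lossy.

No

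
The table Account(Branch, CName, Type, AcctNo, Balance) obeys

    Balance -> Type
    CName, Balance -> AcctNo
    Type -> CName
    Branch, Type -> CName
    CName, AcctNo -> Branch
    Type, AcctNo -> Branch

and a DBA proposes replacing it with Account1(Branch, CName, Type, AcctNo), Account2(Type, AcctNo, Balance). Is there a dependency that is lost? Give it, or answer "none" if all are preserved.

none

Balance → Type lies within Account2.
CName, Balance → AcctNo: restricted closure across fragments reaches AcctNo.
Type → CName lies within Account1.
Branch, Type → CName lies within Account1.
CName, AcctNo → Branch lies within Account1.
Type, AcctNo → Branch lies within Account1.
Every dependency is enforceable on the fragments, so the decomposition is dependency-preserving.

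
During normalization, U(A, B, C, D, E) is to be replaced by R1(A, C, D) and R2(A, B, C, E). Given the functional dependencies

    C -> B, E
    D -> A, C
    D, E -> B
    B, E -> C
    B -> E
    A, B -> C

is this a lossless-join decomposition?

Yes

Common attributes: R1 ∩ R2 = {A, C}.
Closure of {A, C}: C → B, E applies, adding B, E. So (A, C)⁺ = {A, B, C, E}.
This closure contains every attribute of R2, so R1 ∩ R2 → R2. The join is lossless.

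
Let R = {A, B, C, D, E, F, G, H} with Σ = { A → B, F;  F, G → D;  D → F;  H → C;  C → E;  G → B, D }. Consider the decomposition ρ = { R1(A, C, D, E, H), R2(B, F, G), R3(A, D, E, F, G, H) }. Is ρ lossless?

Chase test. Columns are A, B, C, D, E, F, G, H; row i has aⱼ where attribute j ∈ Ri, else bᵢⱼ.
Initial tableau (one row per fragment):
  row 1: a1 b12 a3 a4 a5 b16 b17 a8
  row 2: b21 a2 b23 b24 b25 a6 a7 b28
  row 3: a1 b32 b33 a4 a5 a6 a7 a8
Rows 1 and 3 agree on A; apply A→B, F and equate their B, F entries.
Rows 2 and 3 agree on F, G; apply F, G→D and equate their D entries.
Rows 1 and 3 agree on H; apply H→C and equate their C entries.
Rows 2 and 3 agree on G; apply G→B, D and equate their B, D entries.
Row 3 is now all distinguished symbols — the join is lossless.

Yes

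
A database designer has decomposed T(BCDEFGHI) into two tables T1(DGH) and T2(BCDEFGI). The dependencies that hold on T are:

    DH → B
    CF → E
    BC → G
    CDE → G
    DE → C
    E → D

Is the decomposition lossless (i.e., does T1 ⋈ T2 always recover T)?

Common attributes: T1 ∩ T2 = {DG}.
No dependency enlarges {DG}, so (DG)⁺ = {DG}.
The closure contains neither all of T1 = {DGH} nor all of T2 = {BCDEFGI}, so the common attributes are not a superkey of either fragment. The join is lossy.

No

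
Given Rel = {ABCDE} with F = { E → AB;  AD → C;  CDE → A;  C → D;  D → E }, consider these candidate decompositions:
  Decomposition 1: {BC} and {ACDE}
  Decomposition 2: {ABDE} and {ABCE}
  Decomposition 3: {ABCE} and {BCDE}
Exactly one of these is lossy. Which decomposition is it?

Decomposition 2

Decomposition 1: common = {C}, closure = {ABCDE} → lossless.
Decomposition 2: common = {ABE}, closure = {ABE} → lossy.
Decomposition 3: common = {BCE}, closure = {ABCDE} → lossless.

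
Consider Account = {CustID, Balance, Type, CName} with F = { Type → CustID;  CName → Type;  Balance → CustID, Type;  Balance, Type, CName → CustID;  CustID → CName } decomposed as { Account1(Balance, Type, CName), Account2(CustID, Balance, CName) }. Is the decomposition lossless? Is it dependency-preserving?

lossless and dependency-preserving

Lossless test: (Balance, CName)⁺ = {CustID, Balance, Type, CName}, which contains all of one fragment — lossless.
Dependency preservation: Type → CustID; Balance → CustID, Type; Balance, Type, CName → CustID are not contained in any single fragment, but the restricted closure of each left-hand side across the fragments still reaches the right-hand side; the remaining FDs each lie inside some fragment. All dependencies are preserved.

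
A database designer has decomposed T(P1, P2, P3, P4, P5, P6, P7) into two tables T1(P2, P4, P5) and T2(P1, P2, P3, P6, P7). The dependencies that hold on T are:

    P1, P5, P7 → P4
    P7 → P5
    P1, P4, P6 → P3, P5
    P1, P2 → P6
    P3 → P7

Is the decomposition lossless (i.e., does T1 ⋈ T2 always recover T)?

Common attributes: T1 ∩ T2 = {P2}.
No dependency enlarges {P2}, so (P2)⁺ = {P2}.
The closure contains neither all of T1 = {P2, P4, P5} nor all of T2 = {P1, P2, P3, P6, P7}, so the common attributes are not a superkey of either fragment. The join is lossy.

No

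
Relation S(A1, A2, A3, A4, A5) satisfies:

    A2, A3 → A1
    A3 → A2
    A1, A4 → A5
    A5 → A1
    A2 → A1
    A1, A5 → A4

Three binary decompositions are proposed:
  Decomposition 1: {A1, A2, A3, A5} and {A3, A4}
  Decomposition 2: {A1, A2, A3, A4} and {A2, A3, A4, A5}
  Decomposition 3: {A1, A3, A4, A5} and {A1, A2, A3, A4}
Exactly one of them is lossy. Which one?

Decomposition 1: common = {A3}, closure = {A1, A2, A3} → lossy.
Decomposition 2: common = {A2, A3, A4}, closure = {A1, A2, A3, A4, A5} → lossless.
Decomposition 3: common = {A1, A3, A4}, closure = {A1, A2, A3, A4, A5} → lossless.

Decomposition 1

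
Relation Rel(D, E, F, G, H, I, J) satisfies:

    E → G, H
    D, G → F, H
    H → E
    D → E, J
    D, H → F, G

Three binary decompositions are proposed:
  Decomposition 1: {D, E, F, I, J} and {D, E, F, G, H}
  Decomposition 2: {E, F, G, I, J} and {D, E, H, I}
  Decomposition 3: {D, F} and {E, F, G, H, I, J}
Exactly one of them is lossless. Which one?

Decomposition 1: common = {D, E, F}, closure = {D, E, F, G, H, J} → lossless.
Decomposition 2: common = {E, I}, closure = {E, G, H, I} → lossy.
Decomposition 3: common = {F}, closure = {F} → lossy.

Decomposition 1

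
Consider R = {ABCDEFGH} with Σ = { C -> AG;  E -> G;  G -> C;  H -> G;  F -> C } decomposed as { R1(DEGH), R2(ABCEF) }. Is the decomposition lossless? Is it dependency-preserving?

Lossless test: (E)⁺ = {ACEG}, which is a superkey of neither fragment — lossy.
Dependency preservation: the restricted closure of {C} across the fragments never reaches {AG}, so C → AG cannot be enforced without a join — not preserved.

lossy and not dependency-preserving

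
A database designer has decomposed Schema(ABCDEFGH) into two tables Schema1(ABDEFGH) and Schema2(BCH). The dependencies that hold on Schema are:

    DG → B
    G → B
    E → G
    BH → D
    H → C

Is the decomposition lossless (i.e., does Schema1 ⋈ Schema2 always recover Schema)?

Common attributes: Schema1 ∩ Schema2 = {BH}.
Closure of {BH}: BH → D applies, adding D; H → C applies, adding C. So (BH)⁺ = {BCDH}.
This closure contains every attribute of Schema2, so Schema1 ∩ Schema2 → Schema2. The join is lossless.

Yes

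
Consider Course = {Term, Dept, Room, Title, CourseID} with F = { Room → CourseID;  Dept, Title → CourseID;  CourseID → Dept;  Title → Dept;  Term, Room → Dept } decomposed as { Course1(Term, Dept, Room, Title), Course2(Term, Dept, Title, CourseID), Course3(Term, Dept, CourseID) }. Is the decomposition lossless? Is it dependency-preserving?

lossless but not dependency-preserving

Lossless test (chase): Rows 1 and 2 agree on Dept, Title; apply Dept, Title→CourseID and equate their CourseID entries. Row 1 is now all distinguished symbols — the join is lossless.
Dependency preservation: the restricted closure of {Room} across the fragments never reaches {CourseID}, so Room → CourseID cannot be enforced without a join — not preserved.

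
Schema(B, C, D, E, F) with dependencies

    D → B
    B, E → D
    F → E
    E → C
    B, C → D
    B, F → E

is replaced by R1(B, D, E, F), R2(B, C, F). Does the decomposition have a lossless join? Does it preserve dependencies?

Lossless test: (B, F)⁺ = {B, C, D, E, F}, which contains all of one fragment — lossless.
Dependency preservation: the restricted closure of {E} across the fragments never reaches {C}, so E → C cannot be enforced without a join — not preserved.

lossless but not dependency-preserving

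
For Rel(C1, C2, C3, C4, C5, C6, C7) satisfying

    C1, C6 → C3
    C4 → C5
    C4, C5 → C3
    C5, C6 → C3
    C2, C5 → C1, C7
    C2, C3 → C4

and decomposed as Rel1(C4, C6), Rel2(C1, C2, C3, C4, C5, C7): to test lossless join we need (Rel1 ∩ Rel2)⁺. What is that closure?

Rel1 ∩ Rel2 = {C4}.
C4 → C5 applies, adding C5
C4, C5 → C3 applies, adding C3
Closure: {C3, C4, C5}.

C3, C4, C5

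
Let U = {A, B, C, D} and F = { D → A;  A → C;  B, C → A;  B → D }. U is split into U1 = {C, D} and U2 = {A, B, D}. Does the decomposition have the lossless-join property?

Common attributes: U1 ∩ U2 = {D}.
Closure of {D}: D → A applies, adding A; A → C applies, adding C. So (D)⁺ = {A, C, D}.
This closure contains every attribute of U1, so U1 ∩ U2 → U1. The join is lossless.

Yes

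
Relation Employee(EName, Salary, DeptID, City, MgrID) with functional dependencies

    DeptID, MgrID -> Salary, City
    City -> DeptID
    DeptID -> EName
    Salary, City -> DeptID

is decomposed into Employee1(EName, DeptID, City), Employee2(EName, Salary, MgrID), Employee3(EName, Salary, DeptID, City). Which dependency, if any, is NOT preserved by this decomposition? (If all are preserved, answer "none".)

DeptID, MgrID -> Salary, City

Check DeptID, MgrID → Salary, City: no single fragment contains all of {Salary, DeptID, City, MgrID}, and the restricted closure of {DeptID, MgrID} across the fragments never reaches {Salary, City}.
City → DeptID is preserved.
DeptID → EName is preserved.
Salary, City → DeptID is preserved.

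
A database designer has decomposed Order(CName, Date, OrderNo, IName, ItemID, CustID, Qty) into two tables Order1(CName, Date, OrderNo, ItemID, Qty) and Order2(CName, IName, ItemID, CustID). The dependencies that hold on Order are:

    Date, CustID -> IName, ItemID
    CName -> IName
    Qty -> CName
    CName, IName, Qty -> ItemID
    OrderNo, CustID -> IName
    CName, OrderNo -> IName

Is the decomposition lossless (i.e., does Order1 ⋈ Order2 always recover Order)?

Common attributes: Order1 ∩ Order2 = {CName, ItemID}.
Closure of {CName, ItemID}: CName → IName applies, adding IName. So (CName, ItemID)⁺ = {CName, IName, ItemID}.
The closure contains neither all of Order1 = {CName, Date, OrderNo, ItemID, Qty} nor all of Order2 = {CName, IName, ItemID, CustID}, so the common attributes are not a superkey of either fragment. The join is lossy.

No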